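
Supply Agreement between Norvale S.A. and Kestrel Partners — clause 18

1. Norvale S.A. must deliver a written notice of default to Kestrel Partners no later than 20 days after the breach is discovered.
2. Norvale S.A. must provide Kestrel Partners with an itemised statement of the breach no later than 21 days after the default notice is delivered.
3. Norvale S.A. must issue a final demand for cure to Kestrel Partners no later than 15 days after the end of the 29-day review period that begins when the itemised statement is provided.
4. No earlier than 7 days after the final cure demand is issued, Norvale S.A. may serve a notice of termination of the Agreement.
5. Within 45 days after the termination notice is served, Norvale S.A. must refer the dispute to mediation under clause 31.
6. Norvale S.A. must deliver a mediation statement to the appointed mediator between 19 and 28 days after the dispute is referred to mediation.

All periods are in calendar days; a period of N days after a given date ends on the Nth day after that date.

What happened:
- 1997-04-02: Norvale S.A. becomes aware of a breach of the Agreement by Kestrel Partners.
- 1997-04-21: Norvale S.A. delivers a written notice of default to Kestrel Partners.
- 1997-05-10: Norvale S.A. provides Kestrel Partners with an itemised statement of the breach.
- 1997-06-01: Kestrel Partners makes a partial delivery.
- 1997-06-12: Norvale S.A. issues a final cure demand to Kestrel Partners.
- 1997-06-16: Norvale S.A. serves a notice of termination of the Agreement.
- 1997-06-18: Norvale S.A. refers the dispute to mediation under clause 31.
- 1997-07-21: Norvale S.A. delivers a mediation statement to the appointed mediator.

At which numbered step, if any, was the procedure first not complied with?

Step 4

(1) due by 1997-04-02 + 20 days = 1997-04-22; done 1997-04-21 — timely.
(2) due by 1997-04-21 + 21 days = 1997-05-12; done 1997-05-10 — timely.
(3) due by 1997-06-08 + 15 days = 1997-06-23; done 1997-06-12 — timely.
(4) permitted from 1997-06-12 + 7 days = 1997-06-19 onward; 1997-06-16 is 3 days before the earliest permitted date.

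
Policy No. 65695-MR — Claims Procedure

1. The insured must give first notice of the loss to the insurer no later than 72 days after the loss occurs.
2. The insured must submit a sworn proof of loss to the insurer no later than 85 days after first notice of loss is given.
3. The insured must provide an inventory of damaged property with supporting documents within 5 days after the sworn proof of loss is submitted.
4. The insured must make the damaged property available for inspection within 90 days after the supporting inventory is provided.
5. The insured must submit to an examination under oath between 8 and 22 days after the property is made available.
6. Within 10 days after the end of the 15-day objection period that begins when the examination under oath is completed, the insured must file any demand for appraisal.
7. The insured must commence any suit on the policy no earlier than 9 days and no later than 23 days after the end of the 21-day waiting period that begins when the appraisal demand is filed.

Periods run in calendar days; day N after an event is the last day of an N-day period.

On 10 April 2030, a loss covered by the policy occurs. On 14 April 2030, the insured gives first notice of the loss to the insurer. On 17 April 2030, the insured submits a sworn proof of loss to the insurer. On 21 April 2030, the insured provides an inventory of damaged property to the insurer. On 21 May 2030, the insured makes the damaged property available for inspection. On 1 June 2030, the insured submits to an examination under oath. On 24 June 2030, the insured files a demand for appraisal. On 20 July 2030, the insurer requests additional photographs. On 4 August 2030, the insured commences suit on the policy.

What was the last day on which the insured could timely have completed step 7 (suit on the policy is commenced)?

7 August 2030

The appraisal demand is filed on 24 June 2030; the 21-day waiting period therefore ends 15 July 2030, and step 7 runs from that date. The window is 9–23 days after 15 July 2030; it closes on 7 August 2030.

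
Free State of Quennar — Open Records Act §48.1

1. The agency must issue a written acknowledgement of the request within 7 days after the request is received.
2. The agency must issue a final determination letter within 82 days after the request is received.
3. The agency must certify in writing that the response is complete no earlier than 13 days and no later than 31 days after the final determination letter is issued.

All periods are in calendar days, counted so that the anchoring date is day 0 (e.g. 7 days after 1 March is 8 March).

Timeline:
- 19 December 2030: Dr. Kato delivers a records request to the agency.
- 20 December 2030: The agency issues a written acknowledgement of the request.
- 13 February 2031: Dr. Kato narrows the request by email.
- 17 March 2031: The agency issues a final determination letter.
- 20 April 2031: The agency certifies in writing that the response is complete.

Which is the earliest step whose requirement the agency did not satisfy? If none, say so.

(1) due by 19 December 2030 + 7 days = 26 December 2030; done 20 December 2030 — timely.
(2) due by 19 December 2030 + 82 days = 11 March 2031; done 17 March 2031 — 6 days late.
The analysis stops there.

Step 2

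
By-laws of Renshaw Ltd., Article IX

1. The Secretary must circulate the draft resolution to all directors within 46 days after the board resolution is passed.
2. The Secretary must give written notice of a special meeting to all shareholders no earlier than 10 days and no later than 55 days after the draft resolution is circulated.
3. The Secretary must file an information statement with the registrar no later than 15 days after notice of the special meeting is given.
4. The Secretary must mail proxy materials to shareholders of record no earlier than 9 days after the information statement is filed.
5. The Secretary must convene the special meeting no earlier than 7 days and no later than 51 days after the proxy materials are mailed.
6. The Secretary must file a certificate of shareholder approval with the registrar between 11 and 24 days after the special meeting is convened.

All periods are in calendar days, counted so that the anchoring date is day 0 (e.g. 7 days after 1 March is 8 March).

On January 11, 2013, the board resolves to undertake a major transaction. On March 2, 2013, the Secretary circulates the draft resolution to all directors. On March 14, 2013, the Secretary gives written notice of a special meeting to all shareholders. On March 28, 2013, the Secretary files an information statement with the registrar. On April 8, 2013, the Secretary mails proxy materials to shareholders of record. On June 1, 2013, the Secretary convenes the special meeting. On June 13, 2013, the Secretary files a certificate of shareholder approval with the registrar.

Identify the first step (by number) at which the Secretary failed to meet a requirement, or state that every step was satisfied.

Step 1 — counting 46 days from January 11, 2013 (when the board resolution is passed) gives a deadline of February 26, 2013; done March 2, 2013 — 4 days late.
The procedure was therefore not followed at step 1.

Step 1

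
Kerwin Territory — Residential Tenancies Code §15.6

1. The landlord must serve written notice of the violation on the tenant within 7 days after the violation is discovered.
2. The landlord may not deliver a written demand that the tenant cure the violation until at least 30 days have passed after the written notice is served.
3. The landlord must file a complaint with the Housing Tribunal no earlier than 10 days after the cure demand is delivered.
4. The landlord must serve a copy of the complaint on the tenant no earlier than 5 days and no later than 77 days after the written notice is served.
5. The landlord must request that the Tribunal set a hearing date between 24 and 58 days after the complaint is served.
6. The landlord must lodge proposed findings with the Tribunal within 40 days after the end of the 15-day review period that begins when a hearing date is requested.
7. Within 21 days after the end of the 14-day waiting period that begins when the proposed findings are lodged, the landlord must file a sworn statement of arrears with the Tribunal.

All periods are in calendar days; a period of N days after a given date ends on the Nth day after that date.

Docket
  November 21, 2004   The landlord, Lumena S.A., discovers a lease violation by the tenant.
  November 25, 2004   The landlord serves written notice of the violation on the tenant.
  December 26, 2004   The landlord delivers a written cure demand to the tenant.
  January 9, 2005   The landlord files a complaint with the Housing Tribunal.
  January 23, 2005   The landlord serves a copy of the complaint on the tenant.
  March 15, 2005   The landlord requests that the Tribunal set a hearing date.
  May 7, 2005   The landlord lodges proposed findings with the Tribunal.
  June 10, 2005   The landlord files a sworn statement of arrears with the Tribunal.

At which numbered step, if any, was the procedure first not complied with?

Step 1 — counting 7 days from November 21, 2004 (when the violation is discovered) gives a deadline of November 28, 2004; completed November 25, 2004, before the deadline.
Step 2 — must wait 30 days from November 25, 2004 (when the written notice is served), so not before December 25, 2004; December 26, 2004 is on or after that date.
Step 3 — must wait 10 days from December 26, 2004 (when the cure demand is delivered), so not before January 5, 2005; January 9, 2005 is on or after that date.
Step 4 — 5 and 77 days from November 25, 2004 (when the written notice is served) are November 30, 2004 and February 10, 2005 respectively; January 23, 2005 falls inside that range.
Step 5 — 24 and 58 days from January 23, 2005 (when the complaint is served) are February 16, 2005 and March 22, 2005 respectively; done March 15, 2005, which is between those dates.
Step 6 — counting 40 days from March 30, 2005 (end of the 15-day review period, which began when a hearing date is requested on March 15, 2005) gives a deadline of May 9, 2005; May 7, 2005 is within that limit.
Step 7 — counting 21 days from May 21, 2005 (end of the 14-day waiting period, which began when the proposed findings are lodged on May 7, 2005) gives a deadline of June 11, 2005; June 10, 2005 is within that limit.

None — every step was satisfied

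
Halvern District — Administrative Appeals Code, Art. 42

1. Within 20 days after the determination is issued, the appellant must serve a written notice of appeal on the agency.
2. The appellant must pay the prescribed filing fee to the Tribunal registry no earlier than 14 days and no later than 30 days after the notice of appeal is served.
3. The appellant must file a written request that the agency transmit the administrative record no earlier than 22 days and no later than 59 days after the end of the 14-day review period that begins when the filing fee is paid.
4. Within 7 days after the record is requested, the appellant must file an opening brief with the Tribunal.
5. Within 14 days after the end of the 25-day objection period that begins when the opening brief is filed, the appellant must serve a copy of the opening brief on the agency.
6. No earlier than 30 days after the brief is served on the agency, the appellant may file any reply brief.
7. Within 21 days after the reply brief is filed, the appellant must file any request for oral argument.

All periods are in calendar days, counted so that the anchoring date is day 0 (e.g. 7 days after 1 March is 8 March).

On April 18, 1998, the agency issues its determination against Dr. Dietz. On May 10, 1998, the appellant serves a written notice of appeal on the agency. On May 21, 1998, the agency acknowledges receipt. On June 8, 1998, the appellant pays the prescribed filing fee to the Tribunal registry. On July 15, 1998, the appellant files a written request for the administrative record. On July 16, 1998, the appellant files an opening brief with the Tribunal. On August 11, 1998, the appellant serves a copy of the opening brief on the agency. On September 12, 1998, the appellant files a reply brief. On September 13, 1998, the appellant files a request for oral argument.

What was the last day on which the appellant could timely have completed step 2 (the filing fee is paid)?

Step 2 runs from May 10, 1998, when the notice of appeal is served. The window is 14–30 days after May 10, 1998; it closes on June 9, 1998.

June 9, 1998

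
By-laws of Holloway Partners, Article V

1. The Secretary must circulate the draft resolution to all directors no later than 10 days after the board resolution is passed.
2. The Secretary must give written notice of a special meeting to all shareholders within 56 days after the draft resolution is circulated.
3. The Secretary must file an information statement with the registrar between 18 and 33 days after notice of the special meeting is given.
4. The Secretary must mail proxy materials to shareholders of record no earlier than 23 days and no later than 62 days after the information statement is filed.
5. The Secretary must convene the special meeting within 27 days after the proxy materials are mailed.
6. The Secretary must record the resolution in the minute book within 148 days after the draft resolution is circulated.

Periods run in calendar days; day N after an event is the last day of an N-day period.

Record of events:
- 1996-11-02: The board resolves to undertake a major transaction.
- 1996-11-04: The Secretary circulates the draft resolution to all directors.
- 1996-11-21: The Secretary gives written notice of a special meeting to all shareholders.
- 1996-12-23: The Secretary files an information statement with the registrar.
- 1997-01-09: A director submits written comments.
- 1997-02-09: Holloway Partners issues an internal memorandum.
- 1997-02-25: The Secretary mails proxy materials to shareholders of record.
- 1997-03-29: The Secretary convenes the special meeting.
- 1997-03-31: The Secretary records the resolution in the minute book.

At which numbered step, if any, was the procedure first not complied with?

(1) due by 1996-11-02 + 10 days = 1996-11-12; done 1996-11-04 — timely.
(2) due by 1996-11-04 + 56 days = 1996-12-30; done 1996-11-21 — timely.
(3) the permitted window runs from 1996-11-21 + 18 = 1996-12-09 to 1996-11-21 + 33 = 1996-12-24; done 1996-12-23 — within the window.
(4) the permitted window runs from 1996-12-23 + 23 = 1997-01-15 to 1996-12-23 + 62 = 1997-02-23; 1997-02-25 is 2 days past the end of the window.

Step 4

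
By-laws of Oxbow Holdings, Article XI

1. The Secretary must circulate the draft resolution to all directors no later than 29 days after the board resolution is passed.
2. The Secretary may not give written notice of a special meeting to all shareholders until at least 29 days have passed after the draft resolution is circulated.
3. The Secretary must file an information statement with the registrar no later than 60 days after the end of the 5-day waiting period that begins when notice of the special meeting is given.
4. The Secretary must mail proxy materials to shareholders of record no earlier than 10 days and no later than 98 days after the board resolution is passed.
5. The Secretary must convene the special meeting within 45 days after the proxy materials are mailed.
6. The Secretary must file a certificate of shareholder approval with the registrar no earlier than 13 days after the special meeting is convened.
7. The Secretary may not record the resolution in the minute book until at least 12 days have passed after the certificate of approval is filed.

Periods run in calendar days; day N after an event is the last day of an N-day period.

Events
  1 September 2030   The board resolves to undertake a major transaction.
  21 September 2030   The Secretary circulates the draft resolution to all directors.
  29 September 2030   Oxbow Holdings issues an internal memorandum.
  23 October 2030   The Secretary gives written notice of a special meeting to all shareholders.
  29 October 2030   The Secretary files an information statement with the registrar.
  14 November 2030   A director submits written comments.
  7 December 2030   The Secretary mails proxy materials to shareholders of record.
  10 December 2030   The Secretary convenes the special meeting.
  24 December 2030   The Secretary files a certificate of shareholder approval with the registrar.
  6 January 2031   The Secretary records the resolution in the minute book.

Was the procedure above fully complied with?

Step 1 — counting 29 days from 1 September 2030 (when the board resolution is passed) gives a deadline of 30 September 2030; 21 September 2030 is within that limit.
Step 2 — must wait 29 days from 21 September 2030 (when the draft resolution is circulated), so not before 20 October 2030; done 23 October 2030, after the minimum wait.
Step 3 — counting 60 days from 28 October 2030 (end of the 5-day waiting period, which began when notice of the special meeting is given on 23 October 2030) gives a deadline of 27 December 2030; completed 29 October 2030, before the deadline.
Step 4 — 10 and 98 days from 1 September 2030 (when the board resolution is passed) are 11 September 2030 and 8 December 2030 respectively; done 7 December 2030, which is between those dates.
Step 5 — counting 45 days from 7 December 2030 (when the proxy materials are mailed) gives a deadline of 21 January 2031; 10 December 2030 is within that limit.
Step 6 — must wait 13 days from 10 December 2030 (when the special meeting is convened), so not before 23 December 2030; 24 December 2030 is on or after that date.
Step 7 — must wait 12 days from 24 December 2030 (when the certificate of approval is filed), so not before 5 January 2031; done 6 January 2031, after the minimum wait.

Yes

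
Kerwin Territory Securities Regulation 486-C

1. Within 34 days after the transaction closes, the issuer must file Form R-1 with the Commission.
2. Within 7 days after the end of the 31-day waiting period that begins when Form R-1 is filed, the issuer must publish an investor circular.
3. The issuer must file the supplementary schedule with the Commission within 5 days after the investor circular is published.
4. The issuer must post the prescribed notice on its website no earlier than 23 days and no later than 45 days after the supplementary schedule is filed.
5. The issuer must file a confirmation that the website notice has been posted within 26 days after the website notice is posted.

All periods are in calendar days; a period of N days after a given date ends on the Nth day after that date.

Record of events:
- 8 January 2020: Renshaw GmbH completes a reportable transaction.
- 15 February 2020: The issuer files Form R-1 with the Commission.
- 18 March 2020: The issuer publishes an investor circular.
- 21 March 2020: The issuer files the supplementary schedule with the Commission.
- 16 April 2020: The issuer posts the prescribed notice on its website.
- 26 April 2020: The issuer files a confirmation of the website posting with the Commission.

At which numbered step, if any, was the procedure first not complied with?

Step 1

(1) due by 8 January 2020 + 34 days = 11 February 2020; done 15 February 2020 — 4 days late.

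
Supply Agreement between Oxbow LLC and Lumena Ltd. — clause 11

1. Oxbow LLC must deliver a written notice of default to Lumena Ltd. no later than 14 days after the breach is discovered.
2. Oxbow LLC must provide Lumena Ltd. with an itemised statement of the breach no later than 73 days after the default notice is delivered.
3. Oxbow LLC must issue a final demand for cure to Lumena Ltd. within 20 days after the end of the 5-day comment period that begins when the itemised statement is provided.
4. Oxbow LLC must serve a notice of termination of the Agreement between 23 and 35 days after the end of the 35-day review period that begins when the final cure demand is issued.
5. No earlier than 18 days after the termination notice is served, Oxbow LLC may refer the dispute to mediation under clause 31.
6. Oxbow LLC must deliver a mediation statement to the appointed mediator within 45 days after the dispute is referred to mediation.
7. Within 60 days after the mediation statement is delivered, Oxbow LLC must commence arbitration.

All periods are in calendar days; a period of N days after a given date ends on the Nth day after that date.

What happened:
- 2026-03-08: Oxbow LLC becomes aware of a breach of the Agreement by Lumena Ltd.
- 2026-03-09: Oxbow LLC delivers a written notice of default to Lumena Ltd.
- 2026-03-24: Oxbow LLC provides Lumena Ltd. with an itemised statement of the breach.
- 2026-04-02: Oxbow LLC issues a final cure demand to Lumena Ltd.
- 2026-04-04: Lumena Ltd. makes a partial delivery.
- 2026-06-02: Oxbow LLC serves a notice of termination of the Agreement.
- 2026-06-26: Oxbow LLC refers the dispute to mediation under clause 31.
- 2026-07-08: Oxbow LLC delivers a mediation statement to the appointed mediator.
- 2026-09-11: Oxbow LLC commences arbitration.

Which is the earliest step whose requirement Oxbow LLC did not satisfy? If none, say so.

Step 7

(1) due by 2026-03-08 + 14 days = 2026-03-22; done 2026-03-09 — timely.
(2) due by 2026-03-09 + 73 days = 2026-05-21; done 2026-03-24 — timely.
(3) due by 2026-03-29 + 20 days = 2026-04-18; 2026-04-02 is within that limit.
(4) the permitted window runs from 2026-05-07 + 23 = 2026-05-30 to 2026-05-07 + 35 = 2026-06-11; done 2026-06-02 — within the window.
(5) permitted from 2026-06-02 + 18 days = 2026-06-20 onward; done 2026-06-26, after the minimum wait.
(6) due by 2026-06-26 + 45 days = 2026-08-10; 2026-07-08 is within that limit.
(7) due by 2026-07-08 + 60 days = 2026-09-06; not done until 2026-09-11, 5 days after the deadline.
Later steps need not be reached.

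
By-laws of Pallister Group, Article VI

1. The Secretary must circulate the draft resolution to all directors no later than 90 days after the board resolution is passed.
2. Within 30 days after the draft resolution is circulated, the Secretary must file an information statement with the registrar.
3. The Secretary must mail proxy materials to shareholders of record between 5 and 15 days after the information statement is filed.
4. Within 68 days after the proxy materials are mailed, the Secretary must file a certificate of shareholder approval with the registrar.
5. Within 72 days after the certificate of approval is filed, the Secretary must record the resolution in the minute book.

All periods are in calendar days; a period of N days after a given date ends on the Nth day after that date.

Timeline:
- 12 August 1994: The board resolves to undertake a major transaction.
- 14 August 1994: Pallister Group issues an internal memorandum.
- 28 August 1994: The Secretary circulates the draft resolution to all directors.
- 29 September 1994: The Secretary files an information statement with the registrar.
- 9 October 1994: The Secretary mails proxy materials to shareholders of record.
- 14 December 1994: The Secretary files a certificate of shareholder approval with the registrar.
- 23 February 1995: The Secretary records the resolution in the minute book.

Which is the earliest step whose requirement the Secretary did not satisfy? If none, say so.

(1) due by 12 August 1994 + 90 days = 10 November 1994; completed 28 August 1994, before the deadline.
(2) due by 28 August 1994 + 30 days = 27 September 1994; done 29 September 1994 — 2 days late.
The analysis stops there.

Step 2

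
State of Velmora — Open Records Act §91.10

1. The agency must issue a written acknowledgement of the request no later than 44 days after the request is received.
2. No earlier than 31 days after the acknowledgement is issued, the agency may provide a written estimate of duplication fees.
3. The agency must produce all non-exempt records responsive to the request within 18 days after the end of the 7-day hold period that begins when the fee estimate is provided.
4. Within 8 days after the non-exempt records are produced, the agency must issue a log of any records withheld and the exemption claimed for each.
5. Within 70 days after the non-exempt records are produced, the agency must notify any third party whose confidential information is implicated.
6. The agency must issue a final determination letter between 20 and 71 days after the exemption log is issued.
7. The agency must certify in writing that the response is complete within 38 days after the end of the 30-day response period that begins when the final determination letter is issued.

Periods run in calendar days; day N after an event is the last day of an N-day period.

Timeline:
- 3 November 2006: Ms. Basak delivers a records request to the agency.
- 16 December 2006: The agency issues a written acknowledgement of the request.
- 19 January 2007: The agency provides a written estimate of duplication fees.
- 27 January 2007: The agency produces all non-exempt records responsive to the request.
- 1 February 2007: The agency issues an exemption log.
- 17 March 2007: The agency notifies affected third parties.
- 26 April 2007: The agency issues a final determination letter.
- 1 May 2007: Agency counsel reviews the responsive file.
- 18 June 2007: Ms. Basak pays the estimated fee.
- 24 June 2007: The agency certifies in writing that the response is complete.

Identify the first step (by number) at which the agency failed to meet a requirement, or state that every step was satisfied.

Step 6

Step 1: 44 days after 3 November 2006 (when the request is received) is 17 December 2006; 16 December 2006 is within that limit.
Step 2: the earliest permitted date is 31 days after 16 December 2006 (when the acknowledgement is issued), i.e. 16 January 2007; done 19 January 2007, after the minimum wait.
Step 3: 18 days after 26 January 2007 (end of the 7-day hold period, which began when the fee estimate is provided on 19 January 2007) is 13 February 2007; 27 January 2007 is within that limit.
Step 4: 8 days after 27 January 2007 (when the non-exempt records are produced) is 4 February 2007; completed 1 February 2007, before the deadline.
Step 5: 70 days after 27 January 2007 (when the non-exempt records are produced) is 7 April 2007; done 17 March 2007 — timely.
Step 6: the window is 20–71 days after 1 February 2007 (when the exemption log is issued), so 21 February 2007 through 13 April 2007; done 26 April 2007 — 13 days after the window closed.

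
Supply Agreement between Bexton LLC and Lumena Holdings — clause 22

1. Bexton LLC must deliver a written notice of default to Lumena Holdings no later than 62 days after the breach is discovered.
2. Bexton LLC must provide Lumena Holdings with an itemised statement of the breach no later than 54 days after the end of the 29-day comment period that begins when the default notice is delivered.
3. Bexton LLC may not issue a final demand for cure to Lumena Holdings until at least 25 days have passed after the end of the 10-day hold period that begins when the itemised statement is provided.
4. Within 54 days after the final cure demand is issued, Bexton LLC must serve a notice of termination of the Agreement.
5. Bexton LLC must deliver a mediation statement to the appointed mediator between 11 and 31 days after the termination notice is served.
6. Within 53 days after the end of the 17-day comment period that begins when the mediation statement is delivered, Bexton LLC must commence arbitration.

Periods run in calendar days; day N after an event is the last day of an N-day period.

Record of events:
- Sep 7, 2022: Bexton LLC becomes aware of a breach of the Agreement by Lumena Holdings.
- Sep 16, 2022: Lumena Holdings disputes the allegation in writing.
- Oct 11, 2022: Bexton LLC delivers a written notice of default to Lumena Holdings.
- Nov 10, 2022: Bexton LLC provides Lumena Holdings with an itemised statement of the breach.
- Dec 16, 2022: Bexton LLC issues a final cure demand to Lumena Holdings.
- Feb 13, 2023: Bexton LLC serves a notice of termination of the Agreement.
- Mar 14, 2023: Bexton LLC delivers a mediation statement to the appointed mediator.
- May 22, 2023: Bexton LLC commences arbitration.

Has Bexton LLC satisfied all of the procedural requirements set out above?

No

Step 1: 62 days after Sep 7, 2022 (when the breach is discovered) is Nov 8, 2022; completed Oct 11, 2022, before the deadline.
Step 2: 54 days after Nov 9, 2022 (end of the 29-day comment period, which began when the default notice is delivered on Oct 11, 2022) is Jan 2, 2023; Nov 10, 2022 is within that limit.
Step 3: the earliest permitted date is 25 days after Nov 20, 2022 (end of the 10-day hold period, which began when the itemised statement is provided on Nov 10, 2022), i.e. Dec 15, 2022; done Dec 16, 2022, after the minimum wait.
Step 4: 54 days after Dec 16, 2022 (when the final cure demand is issued) is Feb 8, 2023; Feb 13, 2023 misses that deadline by 5 days.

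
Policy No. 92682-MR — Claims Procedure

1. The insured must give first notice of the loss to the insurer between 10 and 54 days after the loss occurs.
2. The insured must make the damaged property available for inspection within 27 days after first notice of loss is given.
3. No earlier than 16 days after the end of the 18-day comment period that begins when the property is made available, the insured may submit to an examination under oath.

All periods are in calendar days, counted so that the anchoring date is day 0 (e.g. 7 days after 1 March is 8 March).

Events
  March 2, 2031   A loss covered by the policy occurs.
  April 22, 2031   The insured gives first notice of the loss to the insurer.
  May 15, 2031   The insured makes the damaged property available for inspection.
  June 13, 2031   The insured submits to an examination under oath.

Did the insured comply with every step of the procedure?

No

Step 1 — 10 and 54 days from March 2, 2031 (when the loss occurs) are March 12, 2031 and April 25, 2031 respectively; done April 22, 2031 — within the window.
Step 2 — counting 27 days from April 22, 2031 (when first notice of loss is given) gives a deadline of May 19, 2031; May 15, 2031 is within that limit.
Step 3 — must wait 16 days from June 2, 2031 (end of the 18-day comment period, which began when the property is made available on May 15, 2031), so not before June 18, 2031; acted on June 13, 2031, 5 days prematurely.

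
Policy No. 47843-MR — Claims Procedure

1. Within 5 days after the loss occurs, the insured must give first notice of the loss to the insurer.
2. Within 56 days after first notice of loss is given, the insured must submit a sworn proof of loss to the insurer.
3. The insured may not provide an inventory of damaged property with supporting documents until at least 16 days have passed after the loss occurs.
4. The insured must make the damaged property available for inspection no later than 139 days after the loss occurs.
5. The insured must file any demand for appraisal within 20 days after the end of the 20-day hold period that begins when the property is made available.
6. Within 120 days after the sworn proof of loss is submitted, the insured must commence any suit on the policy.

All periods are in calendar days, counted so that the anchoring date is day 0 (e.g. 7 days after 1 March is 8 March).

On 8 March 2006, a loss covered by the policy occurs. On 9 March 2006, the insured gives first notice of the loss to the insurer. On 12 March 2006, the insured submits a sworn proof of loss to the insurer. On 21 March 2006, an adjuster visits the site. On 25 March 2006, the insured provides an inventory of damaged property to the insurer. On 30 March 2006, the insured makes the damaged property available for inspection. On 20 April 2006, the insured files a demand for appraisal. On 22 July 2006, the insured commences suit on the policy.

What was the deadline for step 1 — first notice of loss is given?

13 March 2006

Step 1 runs from 8 March 2006, when the loss occurs. 5 days after 8 March 2006 is 13 March 2006.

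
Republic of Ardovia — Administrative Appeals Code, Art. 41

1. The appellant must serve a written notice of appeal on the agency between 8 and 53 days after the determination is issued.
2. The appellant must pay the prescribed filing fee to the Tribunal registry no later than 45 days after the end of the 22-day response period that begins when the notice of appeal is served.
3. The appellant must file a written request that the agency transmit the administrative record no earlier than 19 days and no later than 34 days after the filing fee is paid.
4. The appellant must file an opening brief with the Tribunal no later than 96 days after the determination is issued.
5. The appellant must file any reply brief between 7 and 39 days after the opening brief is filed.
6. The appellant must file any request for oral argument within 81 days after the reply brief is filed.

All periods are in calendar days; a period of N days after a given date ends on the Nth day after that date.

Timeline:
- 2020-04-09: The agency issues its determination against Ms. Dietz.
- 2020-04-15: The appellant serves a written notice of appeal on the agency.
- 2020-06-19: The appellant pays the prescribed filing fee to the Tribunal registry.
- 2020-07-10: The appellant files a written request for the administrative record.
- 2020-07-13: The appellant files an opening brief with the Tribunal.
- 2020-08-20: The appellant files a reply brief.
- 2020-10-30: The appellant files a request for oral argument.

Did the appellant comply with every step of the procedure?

(1) the permitted window runs from 2020-04-09 + 8 = 2020-04-17 to 2020-04-09 + 53 = 2020-06-01; done 2020-04-15 — 2 days before the window opened.
The analysis stops there.

No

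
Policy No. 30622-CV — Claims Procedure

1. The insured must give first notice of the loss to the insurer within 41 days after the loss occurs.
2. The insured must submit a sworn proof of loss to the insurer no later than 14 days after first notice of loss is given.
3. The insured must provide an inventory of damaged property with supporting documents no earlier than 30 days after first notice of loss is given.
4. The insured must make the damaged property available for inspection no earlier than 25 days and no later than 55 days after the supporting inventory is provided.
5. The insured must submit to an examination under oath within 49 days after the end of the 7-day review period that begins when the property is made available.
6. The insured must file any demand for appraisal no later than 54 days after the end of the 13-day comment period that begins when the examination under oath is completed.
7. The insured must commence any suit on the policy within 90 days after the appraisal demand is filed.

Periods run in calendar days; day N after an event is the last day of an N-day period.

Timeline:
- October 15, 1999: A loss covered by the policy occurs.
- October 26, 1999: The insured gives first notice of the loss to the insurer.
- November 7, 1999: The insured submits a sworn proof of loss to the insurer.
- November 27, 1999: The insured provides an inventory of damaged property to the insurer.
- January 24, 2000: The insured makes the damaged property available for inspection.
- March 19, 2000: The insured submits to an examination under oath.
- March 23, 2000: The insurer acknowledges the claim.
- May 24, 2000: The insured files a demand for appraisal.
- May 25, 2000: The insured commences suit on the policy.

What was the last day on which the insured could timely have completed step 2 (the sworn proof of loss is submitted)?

Step 2 runs from October 26, 1999, when first notice of loss is given. 14 days after October 26, 1999 is November 9, 1999.

November 9, 1999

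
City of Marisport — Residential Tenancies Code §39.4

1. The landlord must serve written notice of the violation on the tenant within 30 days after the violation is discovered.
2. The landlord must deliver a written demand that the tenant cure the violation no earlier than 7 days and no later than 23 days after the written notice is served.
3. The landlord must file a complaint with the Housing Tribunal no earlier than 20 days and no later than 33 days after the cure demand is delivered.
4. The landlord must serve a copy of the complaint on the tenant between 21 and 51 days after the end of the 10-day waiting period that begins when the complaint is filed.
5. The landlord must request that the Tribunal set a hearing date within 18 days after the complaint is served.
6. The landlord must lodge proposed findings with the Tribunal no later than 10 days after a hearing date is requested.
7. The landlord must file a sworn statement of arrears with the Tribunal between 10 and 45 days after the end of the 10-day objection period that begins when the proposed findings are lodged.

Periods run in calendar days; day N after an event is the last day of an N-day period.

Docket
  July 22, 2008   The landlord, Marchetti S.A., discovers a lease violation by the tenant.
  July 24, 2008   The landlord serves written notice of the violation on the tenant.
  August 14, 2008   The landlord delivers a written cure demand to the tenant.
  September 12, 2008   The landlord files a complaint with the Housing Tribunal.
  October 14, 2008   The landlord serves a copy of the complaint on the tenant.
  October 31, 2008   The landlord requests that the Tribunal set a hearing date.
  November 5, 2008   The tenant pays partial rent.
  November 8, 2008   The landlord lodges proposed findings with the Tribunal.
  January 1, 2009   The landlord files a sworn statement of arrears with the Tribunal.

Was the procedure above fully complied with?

Step 1: 30 days after July 22, 2008 (when the violation is discovered) is August 21, 2008; July 24, 2008 is within that limit.
Step 2: the window is 7–23 days after July 24, 2008 (when the written notice is served), so July 31, 2008 through August 16, 2008; done August 14, 2008, which is between those dates.
Step 3: the window is 20–33 days after August 14, 2008 (when the cure demand is delivered), so September 3, 2008 through September 16, 2008; done September 12, 2008, which is between those dates.
Step 4: the window is 21–51 days after September 22, 2008 (end of the 10-day waiting period, which began when the complaint is filed on September 12, 2008), so October 13, 2008 through November 12, 2008; October 14, 2008 falls inside that range.
Step 5: 18 days after October 14, 2008 (when the complaint is served) is November 1, 2008; done October 31, 2008 — timely.
Step 6: 10 days after October 31, 2008 (when a hearing date is requested) is November 10, 2008; done November 8, 2008 — timely.
Step 7: the window is 10–45 days after November 18, 2008 (end of the 10-day objection period, which began when the proposed findings are lodged on November 8, 2008), so November 28, 2008 through January 2, 2009; January 1, 2009 falls inside that range.

Yes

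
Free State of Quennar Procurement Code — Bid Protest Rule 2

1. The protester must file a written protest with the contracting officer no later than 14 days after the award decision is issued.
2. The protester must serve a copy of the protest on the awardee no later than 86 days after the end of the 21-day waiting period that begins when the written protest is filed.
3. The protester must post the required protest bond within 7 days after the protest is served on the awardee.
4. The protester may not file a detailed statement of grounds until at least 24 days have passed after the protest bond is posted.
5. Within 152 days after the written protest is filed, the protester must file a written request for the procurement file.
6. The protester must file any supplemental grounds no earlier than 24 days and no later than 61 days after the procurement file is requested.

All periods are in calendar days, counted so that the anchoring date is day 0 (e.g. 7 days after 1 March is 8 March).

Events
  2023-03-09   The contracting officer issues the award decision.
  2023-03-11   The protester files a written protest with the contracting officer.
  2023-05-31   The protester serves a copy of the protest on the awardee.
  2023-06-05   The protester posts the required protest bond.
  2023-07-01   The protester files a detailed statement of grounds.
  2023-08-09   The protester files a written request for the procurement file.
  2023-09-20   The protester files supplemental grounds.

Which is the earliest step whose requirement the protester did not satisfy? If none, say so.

(1) due by 2023-03-09 + 14 days = 2023-03-23; done 2023-03-11 — timely.
(2) due by 2023-04-01 + 86 days = 2023-06-26; completed 2023-05-31, before the deadline.
(3) due by 2023-05-31 + 7 days = 2023-06-07; completed 2023-06-05, before the deadline.
(4) permitted from 2023-06-05 + 24 days = 2023-06-29 onward; done 2023-07-01 — permitted.
(5) due by 2023-03-11 + 152 days = 2023-08-10; done 2023-08-09 — timely.
(6) the permitted window runs from 2023-08-09 + 24 = 2023-09-02 to 2023-08-09 + 61 = 2023-10-09; done 2023-09-20, which is between those dates.

None — every step was satisfied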